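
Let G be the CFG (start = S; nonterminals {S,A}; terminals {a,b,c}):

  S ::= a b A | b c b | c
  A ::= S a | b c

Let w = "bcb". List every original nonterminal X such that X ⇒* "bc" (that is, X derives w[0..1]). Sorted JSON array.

Convert to CNF:
  S -> T0 X3 | T1 X4 | c
  A -> S T0 | T1 T2
  T0 -> a
  T1 -> b
  T2 -> c
  X3 -> T1 A
  X4 -> T2 T1

Fill CYK table bottom-up — only the sub-triangle for w[0..1]:
  cell(0,0) b: {T1}  orig:{}
  cell(1,1) c: {S,T2}  orig:{S}
  cell(0,1) bc: {A}

Original NTs in T[0,1] deriving "bc": ["A"]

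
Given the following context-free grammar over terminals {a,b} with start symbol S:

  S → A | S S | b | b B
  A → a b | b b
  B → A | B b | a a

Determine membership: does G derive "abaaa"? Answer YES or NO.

CNF form of G:
  S -> S S | T0 T1 | T1 B | T1 T1 | b
  A -> T0 T1 | T1 T1
  B -> B T1 | T0 T0 | T0 T1 | T1 T1
  T0 -> a
  T1 -> b

CYK fill:
  cell(0,0) a: {T0}  orig:{}
  cell(1,1) b: {S,T1}  orig:{S}
  cell(2,2) a: {T0}  orig:{}
  cell(3,3) a: {T0}  orig:{}
  cell(4,4) a: {T0}  orig:{}
  cell(0,1) ab: {A,B,S}
  cell(1,2) ba: ∅
  cell(2,3) aa: {B}
  cell(3,4) aa: {B}
  cell(0,2) aba: ∅
  cell(1,3) baa: {S}
  cell(2,4) aaa: ∅
  cell(0,3) abaa: ∅
  cell(1,4) baaa: ∅
  cell(0,4) abaaa: ∅

S ∉ T[0,4] ⇒ NO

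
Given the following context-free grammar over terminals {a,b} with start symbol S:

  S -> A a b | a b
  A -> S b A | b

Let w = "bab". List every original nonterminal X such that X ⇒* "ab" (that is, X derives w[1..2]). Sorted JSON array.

Convert to CNF:
  S -> A X3 | T1 T0
  A -> S X2 | b
  T0 -> b
  T1 -> a
  X2 -> T0 A
  X3 -> T1 T0

CYK table (by increasing span) — only the sub-triangle for w[1..2]:
  T[1,1] 'a' = {T1}  orig:{}
  T[2,2] 'b' = {A,T0}  orig:{A}
  T[1,2] 'ab' = {S,X3}  orig:{S}

Original NTs in T[1,2] deriving "ab": ["S"]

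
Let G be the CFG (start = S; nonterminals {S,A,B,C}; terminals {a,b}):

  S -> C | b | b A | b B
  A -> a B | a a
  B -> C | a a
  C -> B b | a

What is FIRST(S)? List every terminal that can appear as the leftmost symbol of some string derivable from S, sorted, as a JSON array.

Compute FIRST by fixpoint:
round 1:
  A via A→a B: +{a}
  B via B→a a: +{a}
  C via C→B b: +{a}
  S via S→C: +{a}
  S via S→b: +{b}
  FIRST[S]={a,b}  FIRST[A]={a}  FIRST[B]={a}  FIRST[C]={a}
round 2: — fixpoint
  FIRST[S]={a,b}  FIRST[A]={a}  FIRST[B]={a}  FIRST[C]={a}

FIRST(S) = ["a", "b"]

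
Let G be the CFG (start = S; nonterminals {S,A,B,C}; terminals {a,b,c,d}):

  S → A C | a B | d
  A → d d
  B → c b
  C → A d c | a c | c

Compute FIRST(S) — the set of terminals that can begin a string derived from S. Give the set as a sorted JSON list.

FIRST sets, iterate to fixpoint:
[1]
  A via A→d d: +{d}
  B via B→c b: +{c}
  C via C→A d c: +{d}
  C via C→a c: +{a}
  C via C→c: +{c}
  S via S→A C: +{d}
  S via S→a B: +{a}
  S: {a,d}  A: {d}  B: {c}  C: {a,c,d}
[2] (no change)
  S: {a,d}  A: {d}  B: {c}  C: {a,c,d}

FIRST(S) = ["a", "d"]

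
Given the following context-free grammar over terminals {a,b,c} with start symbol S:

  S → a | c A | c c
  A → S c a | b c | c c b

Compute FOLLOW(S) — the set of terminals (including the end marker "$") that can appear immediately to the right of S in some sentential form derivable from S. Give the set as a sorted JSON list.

FIRST sets, iterate to fixpoint:
pass 1:
  A via A→b c: +{b}
  A via A→c c b: +{c}
  S via S→a: +{a}
  S via S→c A: +{c}
  FIRST(S)={a,c}  FIRST(A)={b,c}
pass 2:
  A via A→S c a: +{a}
  FIRST(S)={a,c}  FIRST(A)={a,b,c}
pass 3: (no change)
  FIRST(S)={a,c}  FIRST(A)={a,b,c}

FOLLOW iteration:
FOLLOW(S) := {$}
[1]
  A→S c a: FOLLOW(S) ⊇ FIRST(c) = {c}; new: +{c}
  S→c A: FOLLOW(A) ⊇ FOLLOW(S) ⊇ {$,c}; new: +{$,c}
  FOLLOW(S)={$,c}  FOLLOW(A)={$,c}
[2] done
  FOLLOW(S)={$,c}  FOLLOW(A)={$,c}

FOLLOW(S) = ["$", "c"]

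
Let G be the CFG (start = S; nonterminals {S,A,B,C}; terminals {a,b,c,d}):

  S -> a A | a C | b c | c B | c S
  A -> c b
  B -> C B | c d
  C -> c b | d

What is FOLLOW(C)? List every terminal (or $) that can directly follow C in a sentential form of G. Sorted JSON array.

FIRST sets, iterate to fixpoint:
pass 1:
  A via A→c b: +{c}
  B via B→c d: +{c}
  C via C→c b: +{c}
  C via C→d: +{d}
  S via S→a A: +{a}
  S via S→b c: +{b}
  S via S→c B: +{c}
  FIRST(S)={a,b,c}  FIRST(A)={c}  FIRST(B)={c}  FIRST(C)={c,d}
pass 2:
  B via B→C B: +{d}
  FIRST(S)={a,b,c}  FIRST(A)={c}  FIRST(B)={c,d}  FIRST(C)={c,d}
pass 3: done
  FIRST(S)={a,b,c}  FIRST(A)={c}  FIRST(B)={c,d}  FIRST(C)={c,d}

Compute FOLLOW by fixpoint:
initialize: $ ∈ FOLLOW(S)
[1]
  B→C B: FOLLOW(C) ⊇ FIRST(B) = {c,d}; new: +{c,d}
  S→a A: FOLLOW(A) ⊇ FOLLOW(S) ⊇ {$}; new: +{$}
  S→a C: FOLLOW(C) ⊇ FOLLOW(S) ⊇ {$}; new: +{$}
  S→c B: FOLLOW(B) ⊇ FOLLOW(S) ⊇ {$}; new: +{$}
  FOLLOW(S)={$}  FOLLOW(A)={$}  FOLLOW(B)={$}  FOLLOW(C)={$,c,d}
[2] — fixpoint
  FOLLOW(S)={$}  FOLLOW(A)={$}  FOLLOW(B)={$}  FOLLOW(C)={$,c,d}

FOLLOW(C) = ["$", "c", "d"]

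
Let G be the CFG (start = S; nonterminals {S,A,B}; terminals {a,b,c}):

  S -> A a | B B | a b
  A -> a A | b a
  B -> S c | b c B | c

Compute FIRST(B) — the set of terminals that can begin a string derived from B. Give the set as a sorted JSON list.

FIRST sets, iterate to fixpoint:
[1]
  A via A→a A: +{a}
  A via A→b a: +{b}
  B via B→b c B: +{b}
  B via B→c: +{c}
  S via S→A a: +{a,b}
  S via S→B B: +{c}
  FIRST(S)={a,b,c}  FIRST(A)={a,b}  FIRST(B)={b,c}
[2]
  B via B→S c: +{a}
  FIRST(S)={a,b,c}  FIRST(A)={a,b}  FIRST(B)={a,b,c}
[3] — fixpoint
  FIRST(S)={a,b,c}  FIRST(A)={a,b}  FIRST(B)={a,b,c}

FIRST(B) = ["a", "b", "c"]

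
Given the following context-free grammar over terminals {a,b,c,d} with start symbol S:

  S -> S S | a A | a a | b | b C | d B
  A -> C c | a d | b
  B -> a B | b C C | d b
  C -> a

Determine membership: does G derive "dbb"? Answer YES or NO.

Convert to CNF:
  S -> S S | T1 A | T1 T1 | T2 B | T3 C | b
  A -> C T0 | T1 T2 | b
  B -> T1 B | T2 T3 | T3 X4
  C -> a
  T0 -> c
  T1 -> a
  T2 -> d
  T3 -> b
  X4 -> C C

Fill CYK table bottom-up:
  [0..0]={T2}  "d"  orig:{}
  [1..1]={A,S,T3}  "b"  orig:{A,S}
  [2..2]={A,S,T3}  "b"  orig:{A,S}
  [0..1]={B}  "db"
  [1..2]={S}  "bb"
  [0..2]=∅  "dbb"

S ∉ T[0,2] ⇒ NO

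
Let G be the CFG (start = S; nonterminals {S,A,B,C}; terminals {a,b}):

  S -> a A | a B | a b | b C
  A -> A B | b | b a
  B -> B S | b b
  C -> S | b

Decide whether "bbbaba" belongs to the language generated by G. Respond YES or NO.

Convert to CNF:
  S -> T0 C | T1 A | T1 B | T1 T0
  A -> A B | T0 T1 | b
  B -> B S | T0 T0
  C -> T0 C | T1 A | T1 B | T1 T0 | b
  T0 -> b
  T1 -> a

CYK table (by increasing span):
  [0..0]={A,C,T0}  "b"  orig:{A,C}
  [1..1]={A,C,T0}  "b"  orig:{A,C}
  [2..2]={A,C,T0}  "b"  orig:{A,C}
  [3..3]={T1}  "a"  orig:{}
  [4..4]={A,C,T0}  "b"  orig:{A,C}
  [5..5]={T1}  "a"  orig:{}
  [0..1]={B,C,S}  "bb"
  [1..2]={B,C,S}  "bb"
  [2..3]={A}  "ba"
  [3..4]={C,S}  "ab"
  [4..5]={A}  "ba"
  [0..2]={A,C,S}  "bbb"
  [1..3]=∅  "bba"
  [2..4]={C,S}  "bab"
  [3..5]={C,S}  "aba"
  [0..3]=∅  "bbba"
  [1..4]={B,C,S}  "bbab"
  [2..5]={C,S}  "baba"
  [0..4]={A,B,C,S}  "bbbab"
  [1..5]={B,C,S}  "bbaba"
  [0..5]={A,B,C,S}  "bbbaba"

S ∈ T[0,5] ⇒ YES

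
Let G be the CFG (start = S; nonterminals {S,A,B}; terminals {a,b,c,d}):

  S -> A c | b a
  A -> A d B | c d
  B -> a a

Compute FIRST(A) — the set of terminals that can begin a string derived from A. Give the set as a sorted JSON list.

FIRST sets, iterate to fixpoint:
pass 1:
  A via A→c d: +{c}
  B via B→a a: +{a}
  S via S→A c: +{c}
  S via S→b a: +{b}
  FIRST[S]={b,c}  FIRST[A]={c}  FIRST[B]={a}
pass 2: (no change)
  FIRST[S]={b,c}  FIRST[A]={c}  FIRST[B]={a}

FIRST(A) = ["c"]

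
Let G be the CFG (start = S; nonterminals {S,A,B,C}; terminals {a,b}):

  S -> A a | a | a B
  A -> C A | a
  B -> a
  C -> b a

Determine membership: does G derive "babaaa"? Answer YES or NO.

CNF form of G:
  S -> A T1 | T1 B | a
  A -> C A | a
  B -> a
  C -> T0 T1
  T0 -> b
  T1 -> a

CYK table (by increasing span):
  T[0,0] 'b' = {T0}  orig:{}
  T[1,1] 'a' = {A,B,S,T1}  orig:{A,B,S}
  T[2,2] 'b' = {T0}  orig:{}
  T[3,3] 'a' = {A,B,S,T1}  orig:{A,B,S}
  T[4,4] 'a' = {A,B,S,T1}  orig:{A,B,S}
  T[5,5] 'a' = {A,B,S,T1}  orig:{A,B,S}
  T[0,1] 'ba' = {C}
  T[1,2] 'ab' = ∅
  T[2,3] 'ba' = {C}
  T[3,4] 'aa' = {S}
  T[4,5] 'aa' = {S}
  T[0,2] 'bab' = ∅
  T[1,3] 'aba' = ∅
  T[2,4] 'baa' = {A}
  T[3,5] 'aaa' = ∅
  T[0,3] 'baba' = ∅
  T[1,4] 'abaa' = ∅
  T[2,5] 'baaa' = {S}
  T[0,4] 'babaa' = {A}
  T[1,5] 'abaaa' = ∅
  T[0,5] 'babaaa' = {S}

S ∈ T[0,5] ⇒ YES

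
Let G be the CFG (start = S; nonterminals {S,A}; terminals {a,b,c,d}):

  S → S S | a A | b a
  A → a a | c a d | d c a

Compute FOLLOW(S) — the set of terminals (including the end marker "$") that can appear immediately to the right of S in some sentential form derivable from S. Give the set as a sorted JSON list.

Compute FIRST by fixpoint:
round 1:
  A via A→a a: +{a}
  A via A→c a d: +{c}
  A via A→d c a: +{d}
  S via S→a A: +{a}
  S via S→b a: +{b}
  FIRST[S]={a,b}  FIRST[A]={a,c,d}
round 2: done
  FIRST[S]={a,b}  FIRST[A]={a,c,d}

FOLLOW iteration:
seed FOLLOW(S) with $
iter 1:
  S→S S: FOLLOW(S) ⊇ FIRST(S) = {a,b}; new: +{a,b}
  S→a A: FOLLOW(A) ⊇ FOLLOW(S) ⊇ {$,a,b}; new: +{$,a,b}
  FOLLOW(S)={$,a,b}  FOLLOW(A)={$,a,b}
iter 2: (stable)
  FOLLOW(S)={$,a,b}  FOLLOW(A)={$,a,b}

FOLLOW(S) = ["$", "a", "b"]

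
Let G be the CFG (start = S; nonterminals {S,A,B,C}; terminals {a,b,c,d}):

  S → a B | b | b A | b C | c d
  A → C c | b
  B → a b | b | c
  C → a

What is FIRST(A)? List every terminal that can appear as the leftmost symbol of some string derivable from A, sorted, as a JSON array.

FIRST iteration:
[1]
  A via A→b: +{b}
  B via B→a b: +{a}
  B via B→b: +{b}
  B via B→c: +{c}
  C via C→a: +{a}
  S via S→a B: +{a}
  S via S→b: +{b}
  S via S→c d: +{c}
  FIRST(S)={a,b,c}  FIRST(A)={b}  FIRST(B)={a,b,c}  FIRST(C)={a}
[2]
  A via A→C c: +{a}
  FIRST(S)={a,b,c}  FIRST(A)={a,b}  FIRST(B)={a,b,c}  FIRST(C)={a}
[3] (no change)
  FIRST(S)={a,b,c}  FIRST(A)={a,b}  FIRST(B)={a,b,c}  FIRST(C)={a}

FIRST(A) = ["a", "b"]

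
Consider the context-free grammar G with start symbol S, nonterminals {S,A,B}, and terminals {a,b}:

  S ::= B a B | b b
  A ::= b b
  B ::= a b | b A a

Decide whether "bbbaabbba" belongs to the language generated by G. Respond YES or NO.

CNF form of G:
  S -> B X3 | T0 T0
  A -> T0 T0
  B -> T0 X2 | T1 T0
  T0 -> b
  T1 -> a
  X2 -> A T1
  X3 -> T1 B

CYK fill:
  T[0,0] 'b' = {T0}  orig:{}
  T[1,1] 'b' = {T0}  orig:{}
  T[2,2] 'b' = {T0}  orig:{}
  T[3,3] 'a' = {T1}  orig:{}
  T[4,4] 'a' = {T1}  orig:{}
  T[5,5] 'b' = {T0}  orig:{}
  T[6,6] 'b' = {T0}  orig:{}
  T[7,7] 'b' = {T0}  orig:{}
  T[8,8] 'a' = {T1}  orig:{}
  T[0,1] 'bb' = {A,S}
  T[1,2] 'bb' = {A,S}
  T[2,3] 'ba' = ∅
  T[3,4] 'aa' = ∅
  T[4,5] 'ab' = {B}
  T[5,6] 'bb' = {A,S}
  T[6,7] 'bb' = {A,S}
  T[7,8] 'ba' = ∅
  T[0,2] 'bbb' = ∅
  T[1,3] 'bba' = {X2}  orig:{}
  T[2,4] 'baa' = ∅
  T[3,5] 'aab' = {X3}  orig:{}
  T[4,6] 'abb' = ∅
  T[5,7] 'bbb' = ∅
  T[6,8] 'bba' = {X2}  orig:{}
  T[0,3] 'bbba' = {B}
  T[1,4] 'bbaa' = ∅
  T[2,5] 'baab' = ∅
  T[3,6] 'aabb' = ∅
  T[4,7] 'abbb' = ∅
  T[5,8] 'bbba' = {B}
  T[0,4] 'bbbaa' = ∅
  T[1,5] 'bbaab' = ∅
  T[2,6] 'baabb' = ∅
  T[3,7] 'aabbb' = ∅
  T[4,8] 'abbba' = {X3}  orig:{}
  T[0,5] 'bbbaab' = ∅
  T[1,6] 'bbaabb' = ∅
  T[2,7] 'baabbb' = ∅
  T[3,8] 'aabbba' = ∅
  T[0,6] 'bbbaabb' = ∅
  T[1,7] 'bbaabbb' = ∅
  T[2,8] 'baabbba' = ∅
  T[0,7] 'bbbaabbb' = ∅
  T[1,8] 'bbaabbba' = ∅
  T[0,8] 'bbbaabbba' = {S}

S ∈ T[0,8] ⇒ YES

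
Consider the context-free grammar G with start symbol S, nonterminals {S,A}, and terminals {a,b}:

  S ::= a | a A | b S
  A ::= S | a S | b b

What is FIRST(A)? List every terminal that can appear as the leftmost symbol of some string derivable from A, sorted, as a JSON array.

FIRST sets, iterate to fixpoint:
iter 1:
  A via A→a S: +{a}
  A via A→b b: +{b}
  S via S→a: +{a}
  S via S→b S: +{b}
  S: {a,b}  A: {a,b}
iter 2: (no change)
  S: {a,b}  A: {a,b}

FIRST(A) = ["a", "b"]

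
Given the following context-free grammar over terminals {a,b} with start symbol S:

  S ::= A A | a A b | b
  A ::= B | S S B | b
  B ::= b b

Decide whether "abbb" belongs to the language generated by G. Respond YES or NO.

Convert to CNF:
  S -> A A | T1 X3 | b
  A -> S X2 | T0 T0 | b
  B -> T0 T0
  T0 -> b
  T1 -> a
  X2 -> S B
  X3 -> A T0

CYK table (by increasing span):
  [0..0]={T1}  "a"  orig:{}
  [1..1]={A,S,T0}  "b"  orig:{A,S}
  [2..2]={A,S,T0}  "b"  orig:{A,S}
  [3..3]={A,S,T0}  "b"  orig:{A,S}
  [0..1]=∅  "ab"
  [1..2]={A,B,S,X3}  "bb"  orig:{A,B,S}
  [2..3]={A,B,S,X3}  "bb"  orig:{A,B,S}
  [0..2]={S}  "abb"
  [1..3]={S,X2,X3}  "bbb"  orig:{S}
  [0..3]={S}  "abbb"

S ∈ T[0,3] ⇒ YES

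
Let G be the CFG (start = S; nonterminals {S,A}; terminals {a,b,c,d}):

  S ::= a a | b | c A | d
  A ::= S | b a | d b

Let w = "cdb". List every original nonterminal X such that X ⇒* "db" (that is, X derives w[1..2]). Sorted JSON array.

CNF form of G:
  S -> T0 T0 | T2 A | b | d
  A -> T0 T0 | T1 T0 | T2 A | T3 T1 | b | d
  T0 -> a
  T1 -> b
  T2 -> c
  T3 -> d

CYK table (by increasing span) — only the sub-triangle for w[1..2]:
  [1..1]={A,S,T3}  "d"  orig:{A,S}
  [2..2]={A,S,T1}  "b"  orig:{A,S}
  [1..2]={A}  "db"

Original NTs in T[1,2] deriving "db": ["A"]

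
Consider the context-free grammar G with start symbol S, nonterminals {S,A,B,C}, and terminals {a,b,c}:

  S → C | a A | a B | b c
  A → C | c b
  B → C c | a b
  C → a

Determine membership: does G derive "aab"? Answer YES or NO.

Convert to CNF:
  S -> T1 T0 | T2 A | T2 B | a
  A -> T0 T1 | a
  B -> C T0 | T2 T1
  C -> a
  T0 -> c
  T1 -> b
  T2 -> a

Fill CYK table bottom-up:
  cell(0,0) a: {A,C,S,T2}  orig:{A,C,S}
  cell(1,1) a: {A,C,S,T2}  orig:{A,C,S}
  cell(2,2) b: {T1}  orig:{}
  cell(0,1) aa: {S}
  cell(1,2) ab: {B}
  cell(0,2) aab: {S}

S ∈ T[0,2] ⇒ YES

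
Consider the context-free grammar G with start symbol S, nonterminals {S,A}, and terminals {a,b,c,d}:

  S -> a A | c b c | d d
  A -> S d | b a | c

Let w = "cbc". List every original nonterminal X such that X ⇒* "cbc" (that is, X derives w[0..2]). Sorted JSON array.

Convert to CNF:
  S -> T0 T0 | T2 A | T3 X4
  A -> S T0 | T1 T2 | c
  T0 -> d
  T1 -> b
  T2 -> a
  T3 -> c
  X4 -> T1 T3

Fill CYK table bottom-up — only the sub-triangle for w[0..2]:
  [0..0]={A,T3}  "c"  orig:{A}
  [1..1]={T1}  "b"  orig:{}
  [2..2]={A,T3}  "c"  orig:{A}
  [0..1]=∅  "cb"
  [1..2]={X4}  "bc"  orig:{}
  [0..2]={S}  "cbc"

Original NTs in T[0,2] deriving "cbc": ["S"]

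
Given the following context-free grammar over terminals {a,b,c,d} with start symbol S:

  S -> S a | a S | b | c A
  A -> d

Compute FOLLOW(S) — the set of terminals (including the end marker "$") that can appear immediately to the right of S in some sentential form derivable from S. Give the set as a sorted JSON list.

FIRST sets, iterate to fixpoint:
iter 1:
  A via A→d: +{d}
  S via S→a S: +{a}
  S via S→b: +{b}
  S via S→c A: +{c}
  FIRST(S)={a,b,c}  FIRST(A)={d}
iter 2: — fixpoint
  FIRST(S)={a,b,c}  FIRST(A)={d}

FOLLOW iteration:
FOLLOW(S) := {$}
round 1:
  S→S a: FOLLOW(S) ⊇ FIRST(a) = {a}; new: +{a}
  S→c A: FOLLOW(A) ⊇ FOLLOW(S) ⊇ {$,a}; new: +{$,a}
  FOLLOW(S)={$,a}  FOLLOW(A)={$,a}
round 2: done
  FOLLOW(S)={$,a}  FOLLOW(A)={$,a}

FOLLOW(S) = ["$", "a"]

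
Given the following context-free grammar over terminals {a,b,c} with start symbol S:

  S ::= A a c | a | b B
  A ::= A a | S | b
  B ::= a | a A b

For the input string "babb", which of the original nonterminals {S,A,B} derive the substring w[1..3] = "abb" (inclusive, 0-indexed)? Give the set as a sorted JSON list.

CNF form of G:
  S -> A X5 | T2 B | a
  A -> A T0 | A X3 | T2 B | a | b
  B -> T0 X4 | a
  T0 -> a
  T1 -> c
  T2 -> b
  X3 -> T0 T1
  X4 -> A T2
  X5 -> T0 T1

Fill CYK table bottom-up, restricted to cells inside w[1..3]:
  cell(1,1) a: {A,B,S,T0}  orig:{A,B,S}
  cell(2,2) b: {A,T2}  orig:{A}
  cell(3,3) b: {A,T2}  orig:{A}
  cell(1,2) ab: {X4}  orig:{}
  cell(2,3) bb: {X4}  orig:{}
  cell(1,3) abb: {B}

Original NTs in T[1,3] deriving "abb": ["B"]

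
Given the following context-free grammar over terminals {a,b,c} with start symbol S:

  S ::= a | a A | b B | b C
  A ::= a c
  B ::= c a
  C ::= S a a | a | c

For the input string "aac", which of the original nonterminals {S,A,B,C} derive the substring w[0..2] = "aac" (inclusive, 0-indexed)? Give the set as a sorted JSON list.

Convert to CNF:
  S -> T0 A | T2 B | T2 C | a
  A -> T0 T1
  B -> T1 T0
  C -> S X3 | a | c
  T0 -> a
  T1 -> c
  T2 -> b
  X3 -> T0 T0

CYK fill, restricted to cells inside w[0..2]:
  [0..0]={C,S,T0}  "a"  orig:{C,S}
  [1..1]={C,S,T0}  "a"  orig:{C,S}
  [2..2]={C,T1}  "c"  orig:{C}
  [0..1]={X3}  "aa"  orig:{}
  [1..2]={A}  "ac"
  [0..2]={S}  "aac"

Original NTs in T[0,2] deriving "aac": ["S"]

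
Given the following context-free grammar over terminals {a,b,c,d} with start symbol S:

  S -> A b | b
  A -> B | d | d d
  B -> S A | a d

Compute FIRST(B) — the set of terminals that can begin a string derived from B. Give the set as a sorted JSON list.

Compute FIRST by fixpoint:
iter 1:
  A via A→d: +{d}
  B via B→a d: +{a}
  S via S→A b: +{d}
  S via S→b: +{b}
  FIRST(S)={b,d}  FIRST(A)={d}  FIRST(B)={a}
iter 2:
  A via A→B: +{a}
  B via B→S A: +{b,d}
  S via S→A b: +{a}
  FIRST(S)={a,b,d}  FIRST(A)={a,d}  FIRST(B)={a,b,d}
iter 3:
  A via A→B: +{b}
  FIRST(S)={a,b,d}  FIRST(A)={a,b,d}  FIRST(B)={a,b,d}
iter 4: (stable)
  FIRST(S)={a,b,d}  FIRST(A)={a,b,d}  FIRST(B)={a,b,d}

FIRST(B) = ["a", "b", "d"]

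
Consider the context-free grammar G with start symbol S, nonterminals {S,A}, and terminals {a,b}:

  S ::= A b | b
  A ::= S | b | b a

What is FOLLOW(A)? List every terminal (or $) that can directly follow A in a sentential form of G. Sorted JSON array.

FIRST iteration:
[1]
  A via A→b: +{b}
  S via S→A b: +{b}
  S: {b}  A: {b}
[2] (stable)
  S: {b}  A: {b}

FOLLOW iteration:
FOLLOW(S) := {$}
round 1:
  S→A b: FOLLOW(A) ⊇ FIRST(b) = {b}; new: +{b}
  S: {$}  A: {b}
round 2:
  A→S: FOLLOW(S) ⊇ FOLLOW(A) ⊇ {b}; new: +{b}
  S: {$,b}  A: {b}
round 3: (no change)
  S: {$,b}  A: {b}

FOLLOW(A) = ["b"]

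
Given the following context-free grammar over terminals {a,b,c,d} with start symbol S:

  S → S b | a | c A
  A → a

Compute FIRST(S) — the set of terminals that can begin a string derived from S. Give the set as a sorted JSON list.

Compute FIRST by fixpoint:
[1]
  A via A→a: +{a}
  S via S→a: +{a}
  S via S→c A: +{c}
  FIRST(S)={a,c}  FIRST(A)={a}
[2] (no change)
  FIRST(S)={a,c}  FIRST(A)={a}

FIRST(S) = ["a", "c"]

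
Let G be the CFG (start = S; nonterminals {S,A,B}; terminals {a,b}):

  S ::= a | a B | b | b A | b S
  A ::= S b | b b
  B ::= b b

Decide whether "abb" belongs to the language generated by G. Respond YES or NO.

CNF form of G:
  S -> T0 A | T0 S | T1 B | a | b
  A -> S T0 | T0 T0
  B -> T0 T0
  T0 -> b
  T1 -> a

Fill CYK table bottom-up:
  [0..0]={S,T1}  "a"  orig:{S}
  [1..1]={S,T0}  "b"  orig:{S}
  [2..2]={S,T0}  "b"  orig:{S}
  [0..1]={A}  "ab"
  [1..2]={A,B,S}  "bb"
  [0..2]={S}  "abb"

S ∈ T[0,2] ⇒ YES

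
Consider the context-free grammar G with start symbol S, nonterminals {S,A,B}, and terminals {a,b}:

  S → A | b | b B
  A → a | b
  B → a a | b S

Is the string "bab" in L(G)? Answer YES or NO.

Convert to CNF:
  S -> T1 B | a | b
  A -> a | b
  B -> T0 T0 | T1 S
  T0 -> a
  T1 -> b

CYK fill:
  cell(0,0) b: {A,S,T1}  orig:{A,S}
  cell(1,1) a: {A,S,T0}  orig:{A,S}
  cell(2,2) b: {A,S,T1}  orig:{A,S}
  cell(0,1) ba: {B}
  cell(1,2) ab: ∅
  cell(0,2) bab: ∅

S ∉ T[0,2] ⇒ NO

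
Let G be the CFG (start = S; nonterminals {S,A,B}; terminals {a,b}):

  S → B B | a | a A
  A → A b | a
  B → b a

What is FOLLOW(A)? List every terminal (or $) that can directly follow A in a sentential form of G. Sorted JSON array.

FIRST sets, iterate to fixpoint:
pass 1:
  A via A→a: +{a}
  B via B→b a: +{b}
  S via S→B B: +{b}
  S via S→a: +{a}
  FIRST[S]={a,b}  FIRST[A]={a}  FIRST[B]={b}
pass 2: done
  FIRST[S]={a,b}  FIRST[A]={a}  FIRST[B]={b}

Compute FOLLOW by fixpoint:
initialize: $ ∈ FOLLOW(S)
pass 1:
  A→A b: FOLLOW(A) ⊇ FIRST(b) = {b}; new: +{b}
  S→B B: FOLLOW(B) ⊇ FIRST(B) = {b}; new: +{b}
  S→B B: FOLLOW(B) ⊇ FOLLOW(S) ⊇ {$}; new: +{$}
  S→a A: FOLLOW(A) ⊇ FOLLOW(S) ⊇ {$}; new: +{$}
  FOLLOW[S]={$}  FOLLOW[A]={$,b}  FOLLOW[B]={$,b}
pass 2: (stable)
  FOLLOW[S]={$}  FOLLOW[A]={$,b}  FOLLOW[B]={$,b}

FOLLOW(A) = ["$", "b"]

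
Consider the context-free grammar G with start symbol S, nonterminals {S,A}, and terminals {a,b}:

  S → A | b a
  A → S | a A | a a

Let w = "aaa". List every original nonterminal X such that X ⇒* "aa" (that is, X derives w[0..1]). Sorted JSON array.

Convert to CNF:
  S -> T0 A | T0 T0 | T1 T0
  A -> T0 A | T0 T0 | T1 T0
  T0 -> a
  T1 -> b

Fill CYK table bottom-up, restricted to cells inside w[0..1]:
  [0..0]={T0}  "a"  orig:{}
  [1..1]={T0}  "a"  orig:{}
  [0..1]={A,S}  "aa"

Original NTs in T[0,1] deriving "aa": ["A", "S"]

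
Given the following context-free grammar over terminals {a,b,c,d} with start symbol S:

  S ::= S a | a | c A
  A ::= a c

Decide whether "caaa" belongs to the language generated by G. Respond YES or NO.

CNF form of G:
  S -> S T0 | T1 A | a
  A -> T0 T1
  T0 -> a
  T1 -> c

Fill CYK table bottom-up:
  T[0,0] 'c' = {T1}  orig:{}
  T[1,1] 'a' = {S,T0}  orig:{S}
  T[2,2] 'a' = {S,T0}  orig:{S}
  T[3,3] 'a' = {S,T0}  orig:{S}
  T[0,1] 'ca' = ∅
  T[1,2] 'aa' = {S}
  T[2,3] 'aa' = {S}
  T[0,2] 'caa' = ∅
  T[1,3] 'aaa' = {S}
  T[0,3] 'caaa' = ∅

S ∉ T[0,3] ⇒ NO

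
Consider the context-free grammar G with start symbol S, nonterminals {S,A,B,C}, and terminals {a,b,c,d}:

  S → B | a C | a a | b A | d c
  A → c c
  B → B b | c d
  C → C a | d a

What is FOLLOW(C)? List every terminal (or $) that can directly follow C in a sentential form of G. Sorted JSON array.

FIRST iteration:
[1]
  A via A→c c: +{c}
  B via B→c d: +{c}
  C via C→d a: +{d}
  S via S→B: +{c}
  S via S→a C: +{a}
  S via S→b A: +{b}
  S via S→d c: +{d}
  FIRST(S)={a,b,c,d}  FIRST(A)={c}  FIRST(B)={c}  FIRST(C)={d}
[2] (no change)
  FIRST(S)={a,b,c,d}  FIRST(A)={c}  FIRST(B)={c}  FIRST(C)={d}

FOLLOW sets:
FOLLOW(S) := {$}
round 1:
  B→B b: FOLLOW(B) ⊇ FIRST(b) = {b}; new: +{b}
  C→C a: FOLLOW(C) ⊇ FIRST(a) = {a}; new: +{a}
  S→B: FOLLOW(B) ⊇ FOLLOW(S) ⊇ {$}; new: +{$}
  S→a C: FOLLOW(C) ⊇ FOLLOW(S) ⊇ {$}; new: +{$}
  S→b A: FOLLOW(A) ⊇ FOLLOW(S) ⊇ {$}; new: +{$}
  S: {$}  A: {$}  B: {$,b}  C: {$,a}
round 2: — fixpoint
  S: {$}  A: {$}  B: {$,b}  C: {$,a}

FOLLOW(C) = ["$", "a"]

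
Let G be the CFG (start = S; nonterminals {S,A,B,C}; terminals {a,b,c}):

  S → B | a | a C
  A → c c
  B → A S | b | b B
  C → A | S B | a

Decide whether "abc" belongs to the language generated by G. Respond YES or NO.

CNF form of G:
  S -> A S | T1 B | T2 C | a | b
  A -> T0 T0
  B -> A S | T1 B | b
  C -> S B | T0 T0 | a
  T0 -> c
  T1 -> b
  T2 -> a

Fill CYK table bottom-up:
  T[0,0] 'a' = {C,S,T2}  orig:{C,S}
  T[1,1] 'b' = {B,S,T1}  orig:{B,S}
  T[2,2] 'c' = {T0}  orig:{}
  T[0,1] 'ab' = {C}
  T[1,2] 'bc' = ∅
  T[0,2] 'abc' = ∅

S ∉ T[0,2] ⇒ NO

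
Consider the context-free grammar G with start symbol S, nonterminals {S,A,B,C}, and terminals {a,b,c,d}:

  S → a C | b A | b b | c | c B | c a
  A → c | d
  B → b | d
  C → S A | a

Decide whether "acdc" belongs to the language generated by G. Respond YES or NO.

Convert to CNF:
  S -> T0 C | T1 A | T1 T1 | T2 B | T2 T0 | c
  A -> c | d
  B -> b | d
  C -> S A | a
  T0 -> a
  T1 -> b
  T2 -> c

CYK fill:
  T[0,0] 'a' = {C,T0}  orig:{C}
  T[1,1] 'c' = {A,S,T2}  orig:{A,S}
  T[2,2] 'd' = {A,B}
  T[3,3] 'c' = {A,S,T2}  orig:{A,S}
  T[0,1] 'ac' = ∅
  T[1,2] 'cd' = {C,S}
  T[2,3] 'dc' = ∅
  T[0,2] 'acd' = {S}
  T[1,3] 'cdc' = {C}
  T[0,3] 'acdc' = {C,S}

S ∈ T[0,3] ⇒ YES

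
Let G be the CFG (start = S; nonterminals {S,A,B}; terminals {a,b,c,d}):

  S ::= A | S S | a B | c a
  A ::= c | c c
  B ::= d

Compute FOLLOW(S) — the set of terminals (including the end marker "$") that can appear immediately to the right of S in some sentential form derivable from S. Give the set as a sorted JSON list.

Compute FIRST by fixpoint:
pass 1:
  A via A→c: +{c}
  B via B→d: +{d}
  S via S→A: +{c}
  S via S→a B: +{a}
  FIRST(S)={a,c}  FIRST(A)={c}  FIRST(B)={d}
pass 2: done
  FIRST(S)={a,c}  FIRST(A)={c}  FIRST(B)={d}

Compute FOLLOW by fixpoint:
initialize: $ ∈ FOLLOW(S)
iter 1:
  S→A: FOLLOW(A) ⊇ FOLLOW(S) ⊇ {$}; new: +{$}
  S→S S: FOLLOW(S) ⊇ FIRST(S) = {a,c}; new: +{a,c}
  S→a B: FOLLOW(B) ⊇ FOLLOW(S) ⊇ {$,a,c}; new: +{$,a,c}
  FOLLOW[S]={$,a,c}  FOLLOW[A]={$}  FOLLOW[B]={$,a,c}
iter 2:
  S→A: FOLLOW(A) ⊇ FOLLOW(S) ⊇ {$,a,c}; new: +{a,c}
  FOLLOW[S]={$,a,c}  FOLLOW[A]={$,a,c}  FOLLOW[B]={$,a,c}
iter 3: — fixpoint
  FOLLOW[S]={$,a,c}  FOLLOW[A]={$,a,c}  FOLLOW[B]={$,a,c}

FOLLOW(S) = ["$", "a", "c"]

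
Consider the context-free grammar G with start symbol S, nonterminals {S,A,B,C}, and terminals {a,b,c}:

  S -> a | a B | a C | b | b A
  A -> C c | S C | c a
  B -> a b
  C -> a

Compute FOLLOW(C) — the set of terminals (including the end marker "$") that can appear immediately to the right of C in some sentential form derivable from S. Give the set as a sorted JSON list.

FIRST sets, iterate to fixpoint:
iter 1:
  A via A→c a: +{c}
  B via B→a b: +{a}
  C via C→a: +{a}
  S via S→a: +{a}
  S via S→b: +{b}
  FIRST[S]={a,b}  FIRST[A]={c}  FIRST[B]={a}  FIRST[C]={a}
iter 2:
  A via A→C c: +{a}
  A via A→S C: +{b}
  FIRST[S]={a,b}  FIRST[A]={a,b,c}  FIRST[B]={a}  FIRST[C]={a}
iter 3: (stable)
  FIRST[S]={a,b}  FIRST[A]={a,b,c}  FIRST[B]={a}  FIRST[C]={a}

Compute FOLLOW by fixpoint:
seed FOLLOW(S) with $
round 1:
  A→C c: FOLLOW(C) ⊇ FIRST(c) = {c}; new: +{c}
  A→S C: FOLLOW(S) ⊇ FIRST(C) = {a}; new: +{a}
  S→a B: FOLLOW(B) ⊇ FOLLOW(S) ⊇ {$,a}; new: +{$,a}
  S→a C: FOLLOW(C) ⊇ FOLLOW(S) ⊇ {$,a}; new: +{$,a}
  S→b A: FOLLOW(A) ⊇ FOLLOW(S) ⊇ {$,a}; new: +{$,a}
  S: {$,a}  A: {$,a}  B: {$,a}  C: {$,a,c}
round 2: (stable)
  S: {$,a}  A: {$,a}  B: {$,a}  C: {$,a,c}

FOLLOW(C) = ["$", "a", "c"]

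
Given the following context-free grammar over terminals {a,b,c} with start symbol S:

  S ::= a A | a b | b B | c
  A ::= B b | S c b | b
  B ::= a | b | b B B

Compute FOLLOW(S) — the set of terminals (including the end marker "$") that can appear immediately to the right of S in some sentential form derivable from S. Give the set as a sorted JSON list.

FIRST iteration:
[1]
  A via A→b: +{b}
  B via B→a: +{a}
  B via B→b: +{b}
  S via S→a A: +{a}
  S via S→b B: +{b}
  S via S→c: +{c}
  FIRST[S]={a,b,c}  FIRST[A]={b}  FIRST[B]={a,b}
[2]
  A via A→B b: +{a}
  A via A→S c b: +{c}
  FIRST[S]={a,b,c}  FIRST[A]={a,b,c}  FIRST[B]={a,b}
[3] (stable)
  FIRST[S]={a,b,c}  FIRST[A]={a,b,c}  FIRST[B]={a,b}

FOLLOW sets:
initialize: $ ∈ FOLLOW(S)
iter 1:
  A→B b: FOLLOW(B) ⊇ FIRST(b) = {b}; new: +{b}
  A→S c b: FOLLOW(S) ⊇ FIRST(c) = {c}; new: +{c}
  B→b B B: FOLLOW(B) ⊇ FIRST(B) = {a,b}; new: +{a}
  S→a A: FOLLOW(A) ⊇ FOLLOW(S) ⊇ {$,c}; new: +{$,c}
  S→b B: FOLLOW(B) ⊇ FOLLOW(S) ⊇ {$,c}; new: +{$,c}
  S: {$,c}  A: {$,c}  B: {$,a,b,c}
iter 2: (no change)
  S: {$,c}  A: {$,c}  B: {$,a,b,c}

FOLLOW(S) = ["$", "c"]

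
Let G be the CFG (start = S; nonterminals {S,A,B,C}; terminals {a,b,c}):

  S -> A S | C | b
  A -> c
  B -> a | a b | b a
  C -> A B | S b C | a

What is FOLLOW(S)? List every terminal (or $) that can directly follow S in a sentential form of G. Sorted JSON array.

FIRST sets, iterate to fixpoint:
round 1:
  A via A→c: +{c}
  B via B→a: +{a}
  B via B→b a: +{b}
  C via C→A B: +{c}
  C via C→a: +{a}
  S via S→A S: +{c}
  S via S→C: +{a}
  S via S→b: +{b}
  FIRST[S]={a,b,c}  FIRST[A]={c}  FIRST[B]={a,b}  FIRST[C]={a,c}
round 2:
  C via C→S b C: +{b}
  FIRST[S]={a,b,c}  FIRST[A]={c}  FIRST[B]={a,b}  FIRST[C]={a,b,c}
round 3: (no change)
  FIRST[S]={a,b,c}  FIRST[A]={c}  FIRST[B]={a,b}  FIRST[C]={a,b,c}

FOLLOW sets:
initialize: $ ∈ FOLLOW(S)
round 1:
  C→A B: FOLLOW(A) ⊇ FIRST(B) = {a,b}; new: +{a,b}
  C→S b C: FOLLOW(S) ⊇ FIRST(b) = {b}; new: +{b}
  S→A S: FOLLOW(A) ⊇ FIRST(S) = {a,b,c}; new: +{c}
  S→C: FOLLOW(C) ⊇ FOLLOW(S) ⊇ {$,b}; new: +{$,b}
  S: {$,b}  A: {a,b,c}  B: {}  C: {$,b}
round 2:
  C→A B: FOLLOW(B) ⊇ FOLLOW(C) ⊇ {$,b}; new: +{$,b}
  S: {$,b}  A: {a,b,c}  B: {$,b}  C: {$,b}
round 3: done
  S: {$,b}  A: {a,b,c}  B: {$,b}  C: {$,b}

FOLLOW(S) = ["$", "b"]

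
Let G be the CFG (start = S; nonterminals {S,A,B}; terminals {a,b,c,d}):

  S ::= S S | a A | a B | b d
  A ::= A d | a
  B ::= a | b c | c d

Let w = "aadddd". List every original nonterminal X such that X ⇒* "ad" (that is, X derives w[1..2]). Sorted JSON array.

CNF form of G:
  S -> S S | T1 T0 | T3 A | T3 B
  A -> A T0 | a
  B -> T1 T2 | T2 T0 | a
  T0 -> d
  T1 -> b
  T2 -> c
  T3 -> a

CYK fill, restricted to cells inside w[1..2]:
  T[1,1] 'a' = {A,B,T3}  orig:{A,B}
  T[2,2] 'd' = {T0}  orig:{}
  T[1,2] 'ad' = {A}

Original NTs in T[1,2] deriving "ad": ["A"]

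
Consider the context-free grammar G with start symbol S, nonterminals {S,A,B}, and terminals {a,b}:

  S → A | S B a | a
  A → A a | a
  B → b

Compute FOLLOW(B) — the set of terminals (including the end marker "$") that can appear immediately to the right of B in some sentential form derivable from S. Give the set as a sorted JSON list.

FIRST iteration:
[1]
  A via A→a: +{a}
  B via B→b: +{b}
  S via S→A: +{a}
  S: {a}  A: {a}  B: {b}
[2] done
  S: {a}  A: {a}  B: {b}

Compute FOLLOW by fixpoint:
seed FOLLOW(S) with $
round 1:
  A→A a: FOLLOW(A) ⊇ FIRST(a) = {a}; new: +{a}
  S→A: FOLLOW(A) ⊇ FOLLOW(S) ⊇ {$}; new: +{$}
  S→S B a: FOLLOW(S) ⊇ FIRST(B) = {b}; new: +{b}
  S→S B a: FOLLOW(B) ⊇ FIRST(a) = {a}; new: +{a}
  FOLLOW(S)={$,b}  FOLLOW(A)={$,a}  FOLLOW(B)={a}
round 2:
  S→A: FOLLOW(A) ⊇ FOLLOW(S) ⊇ {$,b}; new: +{b}
  FOLLOW(S)={$,b}  FOLLOW(A)={$,a,b}  FOLLOW(B)={a}
round 3: (no change)
  FOLLOW(S)={$,b}  FOLLOW(A)={$,a,b}  FOLLOW(B)={a}

FOLLOW(B) = ["a"]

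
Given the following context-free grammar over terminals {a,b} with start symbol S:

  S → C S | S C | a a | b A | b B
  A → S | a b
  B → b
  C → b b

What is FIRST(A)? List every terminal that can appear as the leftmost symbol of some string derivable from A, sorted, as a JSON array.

Compute FIRST by fixpoint:
round 1:
  A via A→a b: +{a}
  B via B→b: +{b}
  C via C→b b: +{b}
  S via S→C S: +{b}
  S via S→a a: +{a}
  FIRST(S)={a,b}  FIRST(A)={a}  FIRST(B)={b}  FIRST(C)={b}
round 2:
  A via A→S: +{b}
  FIRST(S)={a,b}  FIRST(A)={a,b}  FIRST(B)={b}  FIRST(C)={b}
round 3: (stable)
  FIRST(S)={a,b}  FIRST(A)={a,b}  FIRST(B)={b}  FIRST(C)={b}

FIRST(A) = ["a", "b"]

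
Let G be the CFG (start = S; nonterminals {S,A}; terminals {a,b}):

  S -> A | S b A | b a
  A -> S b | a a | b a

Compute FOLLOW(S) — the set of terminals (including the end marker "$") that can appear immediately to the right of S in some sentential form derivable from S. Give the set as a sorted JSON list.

FIRST sets, iterate to fixpoint:
[1]
  A via A→a a: +{a}
  A via A→b a: +{b}
  S via S→A: +{a,b}
  FIRST(S)={a,b}  FIRST(A)={a,b}
[2] (no change)
  FIRST(S)={a,b}  FIRST(A)={a,b}

FOLLOW sets:
seed FOLLOW(S) with $
[1]
  A→S b: FOLLOW(S) ⊇ FIRST(b) = {b}; new: +{b}
  S→A: FOLLOW(A) ⊇ FOLLOW(S) ⊇ {$,b}; new: +{$,b}
  FOLLOW[S]={$,b}  FOLLOW[A]={$,b}
[2] done
  FOLLOW[S]={$,b}  FOLLOW[A]={$,b}

FOLLOW(S) = ["$", "b"]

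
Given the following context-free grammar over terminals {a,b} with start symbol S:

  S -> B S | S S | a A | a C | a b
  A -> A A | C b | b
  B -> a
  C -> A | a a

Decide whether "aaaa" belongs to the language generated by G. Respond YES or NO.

CNF form of G:
  S -> B S | S S | T1 A | T1 C | T1 T0
  A -> A A | C T0 | b
  B -> a
  C -> A A | C T0 | T1 T1 | b
  T0 -> b
  T1 -> a

CYK table (by increasing span):
  [0..0]={B,T1}  "a"  orig:{B}
  [1..1]={B,T1}  "a"  orig:{B}
  [2..2]={B,T1}  "a"  orig:{B}
  [3..3]={B,T1}  "a"  orig:{B}
  [0..1]={C}  "aa"
  [1..2]={C}  "aa"
  [2..3]={C}  "aa"
  [0..2]={S}  "aaa"
  [1..3]={S}  "aaa"
  [0..3]={S}  "aaaa"

S ∈ T[0,3] ⇒ YES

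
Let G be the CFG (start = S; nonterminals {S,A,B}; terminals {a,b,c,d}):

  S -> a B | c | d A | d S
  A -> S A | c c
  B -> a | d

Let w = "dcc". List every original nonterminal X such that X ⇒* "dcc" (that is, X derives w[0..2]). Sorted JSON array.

CNF form of G:
  S -> T1 B | T2 A | T2 S | c
  A -> S A | T0 T0
  B -> a | d
  T0 -> c
  T1 -> a
  T2 -> d

CYK fill (cells [i..j] with 0 ≤ i ≤ j ≤ 2 only):
  [0..0]={B,T2}  "d"  orig:{B}
  [1..1]={S,T0}  "c"  orig:{S}
  [2..2]={S,T0}  "c"  orig:{S}
  [0..1]={S}  "dc"
  [1..2]={A}  "cc"
  [0..2]={S}  "dcc"

Original NTs in T[0,2] deriving "dcc": ["S"]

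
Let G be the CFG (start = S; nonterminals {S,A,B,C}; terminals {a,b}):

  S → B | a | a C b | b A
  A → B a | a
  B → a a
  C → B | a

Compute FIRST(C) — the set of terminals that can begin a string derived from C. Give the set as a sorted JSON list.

Compute FIRST by fixpoint:
iter 1:
  A via A→a: +{a}
  B via B→a a: +{a}
  C via C→B: +{a}
  S via S→B: +{a}
  S via S→b A: +{b}
  S: {a,b}  A: {a}  B: {a}  C: {a}
iter 2: — fixpoint
  S: {a,b}  A: {a}  B: {a}  C: {a}

FIRST(C) = ["a"]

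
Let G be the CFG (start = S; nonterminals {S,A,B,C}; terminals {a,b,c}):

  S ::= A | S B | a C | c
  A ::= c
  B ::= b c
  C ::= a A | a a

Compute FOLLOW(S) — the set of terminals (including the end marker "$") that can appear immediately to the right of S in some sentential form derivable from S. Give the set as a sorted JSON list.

Compute FIRST by fixpoint:
pass 1:
  A via A→c: +{c}
  B via B→b c: +{b}
  C via C→a A: +{a}
  S via S→A: +{c}
  S via S→a C: +{a}
  S: {a,c}  A: {c}  B: {b}  C: {a}
pass 2: (no change)
  S: {a,c}  A: {c}  B: {b}  C: {a}

FOLLOW iteration:
FOLLOW(S) := {$}
iter 1:
  S→A: FOLLOW(A) ⊇ FOLLOW(S) ⊇ {$}; new: +{$}
  S→S B: FOLLOW(S) ⊇ FIRST(B) = {b}; new: +{b}
  S→S B: FOLLOW(B) ⊇ FOLLOW(S) ⊇ {$,b}; new: +{$,b}
  S→a C: FOLLOW(C) ⊇ FOLLOW(S) ⊇ {$,b}; new: +{$,b}
  FOLLOW[S]={$,b}  FOLLOW[A]={$}  FOLLOW[B]={$,b}  FOLLOW[C]={$,b}
iter 2:
  C→a A: FOLLOW(A) ⊇ FOLLOW(C) ⊇ {$,b}; new: +{b}
  FOLLOW[S]={$,b}  FOLLOW[A]={$,b}  FOLLOW[B]={$,b}  FOLLOW[C]={$,b}
iter 3: done
  FOLLOW[S]={$,b}  FOLLOW[A]={$,b}  FOLLOW[B]={$,b}  FOLLOW[C]={$,b}

FOLLOW(S) = ["$", "b"]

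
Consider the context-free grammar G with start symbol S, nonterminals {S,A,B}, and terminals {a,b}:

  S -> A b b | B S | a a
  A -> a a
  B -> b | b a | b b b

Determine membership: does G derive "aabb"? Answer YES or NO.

CNF form of G:
  S -> A X3 | B S | T0 T0
  A -> T0 T0
  B -> T1 T0 | T1 X2 | b
  T0 -> a
  T1 -> b
  X2 -> T1 T1
  X3 -> T1 T1

Fill CYK table bottom-up:
  T[0,0] 'a' = {T0}  orig:{}
  T[1,1] 'a' = {T0}  orig:{}
  T[2,2] 'b' = {B,T1}  orig:{B}
  T[3,3] 'b' = {B,T1}  orig:{B}
  T[0,1] 'aa' = {A,S}
  T[1,2] 'ab' = ∅
  T[2,3] 'bb' = {X2,X3}  orig:{}
  T[0,2] 'aab' = ∅
  T[1,3] 'abb' = ∅
  T[0,3] 'aabb' = {S}

S ∈ T[0,3] ⇒ YES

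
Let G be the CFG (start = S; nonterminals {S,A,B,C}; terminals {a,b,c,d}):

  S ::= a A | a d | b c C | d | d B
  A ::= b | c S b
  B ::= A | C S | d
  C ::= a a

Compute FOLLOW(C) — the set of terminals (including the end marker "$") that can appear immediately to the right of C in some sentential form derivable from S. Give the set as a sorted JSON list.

FIRST iteration:
pass 1:
  A via A→b: +{b}
  A via A→c S b: +{c}
  B via B→A: +{b,c}
  B via B→d: +{d}
  C via C→a a: +{a}
  S via S→a A: +{a}
  S via S→b c C: +{b}
  S via S→d: +{d}
  S: {a,b,d}  A: {b,c}  B: {b,c,d}  C: {a}
pass 2:
  B via B→C S: +{a}
  S: {a,b,d}  A: {b,c}  B: {a,b,c,d}  C: {a}
pass 3: done
  S: {a,b,d}  A: {b,c}  B: {a,b,c,d}  C: {a}

FOLLOW sets:
FOLLOW(S) := {$}
pass 1:
  A→c S b: FOLLOW(S) ⊇ FIRST(b) = {b}; new: +{b}
  B→C S: FOLLOW(C) ⊇ FIRST(S) = {a,b,d}; new: +{a,b,d}
  S→a A: FOLLOW(A) ⊇ FOLLOW(S) ⊇ {$,b}; new: +{$,b}
  S→b c C: FOLLOW(C) ⊇ FOLLOW(S) ⊇ {$,b}; new: +{$}
  S→d B: FOLLOW(B) ⊇ FOLLOW(S) ⊇ {$,b}; new: +{$,b}
  FOLLOW[S]={$,b}  FOLLOW[A]={$,b}  FOLLOW[B]={$,b}  FOLLOW[C]={$,a,b,d}
pass 2: (stable)
  FOLLOW[S]={$,b}  FOLLOW[A]={$,b}  FOLLOW[B]={$,b}  FOLLOW[C]={$,a,b,d}

FOLLOW(C) = ["$", "a", "b", "d"]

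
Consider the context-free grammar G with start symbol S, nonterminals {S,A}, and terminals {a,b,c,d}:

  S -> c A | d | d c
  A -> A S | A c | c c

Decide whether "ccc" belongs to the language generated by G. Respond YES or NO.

Convert to CNF:
  S -> T0 A | T1 T0 | d
  A -> A S | A T0 | T0 T0
  T0 -> c
  T1 -> d

Fill CYK table bottom-up:
  [0..0]={T0}  "c"  orig:{}
  [1..1]={T0}  "c"  orig:{}
  [2..2]={T0}  "c"  orig:{}
  [0..1]={A}  "cc"
  [1..2]={A}  "cc"
  [0..2]={A,S}  "ccc"

S ∈ T[0,2] ⇒ YES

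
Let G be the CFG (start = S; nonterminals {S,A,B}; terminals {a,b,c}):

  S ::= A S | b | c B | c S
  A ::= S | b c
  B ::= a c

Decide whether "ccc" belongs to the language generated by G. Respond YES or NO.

Convert to CNF:
  S -> A S | T1 B | T1 S | b
  A -> A S | T0 T1 | T1 B | T1 S | b
  B -> T2 T1
  T0 -> b
  T1 -> c
  T2 -> a

Fill CYK table bottom-up:
  [0..0]={T1}  "c"  orig:{}
  [1..1]={T1}  "c"  orig:{}
  [2..2]={T1}  "c"  orig:{}
  [0..1]=∅  "cc"
  [1..2]=∅  "cc"
  [0..2]=∅  "ccc"

S ∉ T[0,2] ⇒ NO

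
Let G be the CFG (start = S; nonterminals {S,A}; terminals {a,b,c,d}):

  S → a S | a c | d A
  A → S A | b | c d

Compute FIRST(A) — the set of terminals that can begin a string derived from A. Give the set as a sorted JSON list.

FIRST iteration:
round 1:
  A via A→b: +{b}
  A via A→c d: +{c}
  S via S→a S: +{a}
  S via S→d A: +{d}
  FIRST[S]={a,d}  FIRST[A]={b,c}
round 2:
  A via A→S A: +{a,d}
  FIRST[S]={a,d}  FIRST[A]={a,b,c,d}
round 3: (stable)
  FIRST[S]={a,d}  FIRST[A]={a,b,c,d}

FIRST(A) = ["a", "b", "c", "d"]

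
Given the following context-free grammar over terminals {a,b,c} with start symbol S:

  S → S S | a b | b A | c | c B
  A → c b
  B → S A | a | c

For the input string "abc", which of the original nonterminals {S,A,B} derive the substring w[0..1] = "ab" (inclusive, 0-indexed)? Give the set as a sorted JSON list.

Convert to CNF:
  S -> S S | T0 B | T1 A | T2 T1 | c
  A -> T0 T1
  B -> S A | a | c
  T0 -> c
  T1 -> b
  T2 -> a

CYK fill (cells [i..j] with 0 ≤ i ≤ j ≤ 1 only):
  cell(0,0) a: {B,T2}  orig:{B}
  cell(1,1) b: {T1}  orig:{}
  cell(0,1) ab: {S}

Original NTs in T[0,1] deriving "ab": ["S"]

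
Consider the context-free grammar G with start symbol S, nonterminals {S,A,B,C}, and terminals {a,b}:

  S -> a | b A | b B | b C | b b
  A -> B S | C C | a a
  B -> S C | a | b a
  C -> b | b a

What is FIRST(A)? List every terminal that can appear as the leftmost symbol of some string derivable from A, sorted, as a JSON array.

FIRST sets, iterate to fixpoint:
round 1:
  A via A→a a: +{a}
  B via B→a: +{a}
  B via B→b a: +{b}
  C via C→b: +{b}
  S via S→a: +{a}
  S via S→b A: +{b}
  FIRST(S)={a,b}  FIRST(A)={a}  FIRST(B)={a,b}  FIRST(C)={b}
round 2:
  A via A→B S: +{b}
  FIRST(S)={a,b}  FIRST(A)={a,b}  FIRST(B)={a,b}  FIRST(C)={b}
round 3: — fixpoint
  FIRST(S)={a,b}  FIRST(A)={a,b}  FIRST(B)={a,b}  FIRST(C)={b}

FIRST(A) = ["a", "b"]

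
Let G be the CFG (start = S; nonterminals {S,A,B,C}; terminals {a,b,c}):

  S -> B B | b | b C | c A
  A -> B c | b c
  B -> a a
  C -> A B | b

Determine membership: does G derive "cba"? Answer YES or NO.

CNF form of G:
  S -> B B | T0 A | T1 C | b
  A -> B T0 | T1 T0
  B -> T2 T2
  C -> A B | b
  T0 -> c
  T1 -> b
  T2 -> a

Fill CYK table bottom-up:
  [0..0]={T0}  "c"  orig:{}
  [1..1]={C,S,T1}  "b"  orig:{C,S}
  [2..2]={T2}  "a"  orig:{}
  [0..1]=∅  "cb"
  [1..2]=∅  "ba"
  [0..2]=∅  "cba"

S ∉ T[0,2] ⇒ NO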